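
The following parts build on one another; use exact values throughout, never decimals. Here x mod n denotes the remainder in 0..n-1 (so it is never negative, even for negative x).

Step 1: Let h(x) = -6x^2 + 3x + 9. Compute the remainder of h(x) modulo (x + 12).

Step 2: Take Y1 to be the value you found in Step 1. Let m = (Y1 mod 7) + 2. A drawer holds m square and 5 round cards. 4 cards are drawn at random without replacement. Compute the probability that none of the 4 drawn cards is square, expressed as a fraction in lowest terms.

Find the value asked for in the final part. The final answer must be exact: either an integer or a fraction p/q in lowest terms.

1/99

Step 1: remainder = value at the root: -6*(-12)^2 + 3*(-12)^1 + 9 = (-864) + (-36) + (9) = -891; answer -891
Step 2: Y1 = -891; m = 7; total draws C(12,4) = 495; favorable C(5,4) = 5; P = 1/99; answer 1/99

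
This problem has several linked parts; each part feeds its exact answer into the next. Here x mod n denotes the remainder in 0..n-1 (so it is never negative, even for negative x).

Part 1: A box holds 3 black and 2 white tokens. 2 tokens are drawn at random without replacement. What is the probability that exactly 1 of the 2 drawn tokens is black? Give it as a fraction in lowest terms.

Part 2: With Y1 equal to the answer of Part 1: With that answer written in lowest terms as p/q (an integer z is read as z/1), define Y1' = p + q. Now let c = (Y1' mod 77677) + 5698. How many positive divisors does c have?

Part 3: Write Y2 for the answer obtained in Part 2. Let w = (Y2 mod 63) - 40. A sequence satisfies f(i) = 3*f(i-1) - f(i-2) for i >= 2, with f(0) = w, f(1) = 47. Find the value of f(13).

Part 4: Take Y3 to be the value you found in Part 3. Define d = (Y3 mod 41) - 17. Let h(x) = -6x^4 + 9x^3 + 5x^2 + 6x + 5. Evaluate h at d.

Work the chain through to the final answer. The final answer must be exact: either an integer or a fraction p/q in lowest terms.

Part 1: total draws C(5,2) = 10; favorable C(3,1)*C(2,1) = 6; P = 3/5; answer 3/5
Part 2: Y1 = 3/5; threaded value p + q = 8; c = 5706; 5706 = 2 * 3^2 * 317; number of divisors = (1+1) * (2+1) * (1+1) = 12; answer 12
Part 3: Y2 = 12; w = -28; f(2) = 3*(47) - 1*(-28) = 169; iterating: f(2)=169, f(3)=460, f(4)=1211, f(5)=3173, f(6)=8308, f(7)=21751, f(8)=56945, f(9)=149084, f(10)=390307, f(11)=1021837, f(12)=2675204, f(13)=7003775; answer 7003775
Part 4: Y3 = 7003775; d = 15; -6*(15)^4 + 9*(15)^3 + 5*(15)^2 + 6*(15)^1 + 5 = (-303750) + (30375) + (1125) + (90) + (5) = -272155; answer -272155

-272155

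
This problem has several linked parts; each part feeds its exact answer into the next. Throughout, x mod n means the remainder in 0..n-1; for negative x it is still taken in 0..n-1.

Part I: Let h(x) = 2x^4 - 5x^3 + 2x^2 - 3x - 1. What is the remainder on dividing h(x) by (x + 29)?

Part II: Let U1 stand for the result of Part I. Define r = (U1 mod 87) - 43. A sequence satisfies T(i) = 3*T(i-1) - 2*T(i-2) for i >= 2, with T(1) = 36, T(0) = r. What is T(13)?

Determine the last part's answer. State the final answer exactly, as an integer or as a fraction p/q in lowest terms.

417726

Part I: remainder = value at the root: 2*(-29)^4 - 5*(-29)^3 + 2*(-29)^2 - 3*(-29)^1 - 1 = (1414562) + (121945) + (1682) + (87) + (-1) = 1538275; answer 1538275
Part II: U1 = 1538275; r = -15; T(2) = 3*(36) - 2*(-15) = 138; iterating: T(2)=138, T(3)=342, T(4)=750, T(5)=1566, T(6)=3198, T(7)=6462, T(8)=12990, T(9)=26046, T(10)=52158, T(11)=104382, T(12)=208830, T(13)=417726; answer 417726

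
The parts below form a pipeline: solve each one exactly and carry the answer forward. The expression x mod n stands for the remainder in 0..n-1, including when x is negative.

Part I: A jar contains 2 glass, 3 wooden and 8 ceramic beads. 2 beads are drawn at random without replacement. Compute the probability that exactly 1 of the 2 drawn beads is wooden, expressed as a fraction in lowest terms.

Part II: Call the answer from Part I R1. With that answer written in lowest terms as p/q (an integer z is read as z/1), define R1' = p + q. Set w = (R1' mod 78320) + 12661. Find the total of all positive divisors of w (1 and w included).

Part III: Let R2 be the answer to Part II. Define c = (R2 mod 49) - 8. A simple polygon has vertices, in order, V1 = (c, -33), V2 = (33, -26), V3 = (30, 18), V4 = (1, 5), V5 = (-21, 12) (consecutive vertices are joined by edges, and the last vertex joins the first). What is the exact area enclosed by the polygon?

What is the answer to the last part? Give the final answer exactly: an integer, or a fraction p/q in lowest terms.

Part I: total draws C(13,2) = 78; favorable C(3,1)*C(10,1) = 30; P = 5/13; answer 5/13
Part II: R1 = 5/13; threaded value p + q = 18; w = 12679; 12679 = 31 * 409; sigma = (1 + 31) * (1 + 409) = 32 * 410 = 13120; answer 13120
Part III: R2 = 13120; c = 29; cross terms: (29*-26 - 33*-33)=335, (33*18 - 30*-26)=1374, (30*5 - 1*18)=132, (1*12 - -21*5)=117, (-21*-33 - 29*12)=345; twice the area = |2303| = 2303; area = 2303/2; answer 2303/2

2303/2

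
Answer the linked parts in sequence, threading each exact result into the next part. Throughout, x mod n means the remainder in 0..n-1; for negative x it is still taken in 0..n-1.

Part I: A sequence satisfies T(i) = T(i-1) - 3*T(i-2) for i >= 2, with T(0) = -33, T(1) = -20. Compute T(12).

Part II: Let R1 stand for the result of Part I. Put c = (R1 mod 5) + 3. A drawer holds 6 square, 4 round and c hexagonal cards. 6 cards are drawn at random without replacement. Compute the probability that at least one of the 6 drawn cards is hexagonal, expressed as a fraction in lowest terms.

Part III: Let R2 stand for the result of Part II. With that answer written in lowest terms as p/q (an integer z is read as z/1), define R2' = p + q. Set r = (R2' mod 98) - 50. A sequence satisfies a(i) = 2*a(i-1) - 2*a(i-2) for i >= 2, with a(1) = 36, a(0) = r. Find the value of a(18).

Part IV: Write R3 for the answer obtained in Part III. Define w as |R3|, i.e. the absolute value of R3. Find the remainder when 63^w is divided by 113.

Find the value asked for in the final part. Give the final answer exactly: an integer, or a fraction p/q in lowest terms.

16

Part I: T(2) = 1*(-20) - 3*(-33) = 79; iterating: T(2)=79, T(3)=139, T(4)=-98, T(5)=-515, T(6)=-221, T(7)=1324, T(8)=1987, T(9)=-1985, T(10)=-7946, T(11)=-1991, T(12)=21847; answer 21847
Part II: R1 = 21847; c = 5; total draws C(15,6) = 5005; complement C(10,6) = 210; favorable 5005 - 210 = 4795; P = 137/143; answer 137/143
Part III: R2 = 137/143; threaded value p + q = 280; r = 34; a(2) = 2*(36) - 2*(34) = 4; iterating: a(2)=4, a(3)=-64, a(4)=-136, a(5)=-144, a(6)=-16, a(7)=256, a(8)=544, a(9)=576, a(10)=64, a(11)=-1024, a(12)=-2176, a(13)=-2304, a(14)=-256, a(15)=4096, a(16)=8704, a(17)=9216, a(18)=1024; answer 1024
Part IV: R3 = 1024; w = 1024; squarings mod 113: 63^1=63, 63^2=14, 63^4=83, 63^8=109, 63^16=16, 63^32=30, 63^64=109, 63^128=16, 63^256=30, 63^512=109, 63^1024=16; 63^1024 = 63^1024 = 16 (mod 113); answer 16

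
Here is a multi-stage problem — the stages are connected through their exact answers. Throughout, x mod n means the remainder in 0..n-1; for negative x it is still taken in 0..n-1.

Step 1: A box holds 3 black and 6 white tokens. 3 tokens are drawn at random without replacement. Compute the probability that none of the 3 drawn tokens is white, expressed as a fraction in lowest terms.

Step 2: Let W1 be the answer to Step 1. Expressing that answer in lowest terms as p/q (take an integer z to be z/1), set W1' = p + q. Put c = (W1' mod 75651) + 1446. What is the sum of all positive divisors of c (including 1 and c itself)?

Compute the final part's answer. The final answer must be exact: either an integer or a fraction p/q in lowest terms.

Step 1: total draws C(9,3) = 84; favorable C(3,3) = 1; P = 1/84; answer 1/84
Step 2: W1 = 1/84; threaded value p + q = 85; c = 1531; 1531 is prime, so its only divisors are 1 and 1531; sigma = 1 + 1531 = 1532; answer 1532

1532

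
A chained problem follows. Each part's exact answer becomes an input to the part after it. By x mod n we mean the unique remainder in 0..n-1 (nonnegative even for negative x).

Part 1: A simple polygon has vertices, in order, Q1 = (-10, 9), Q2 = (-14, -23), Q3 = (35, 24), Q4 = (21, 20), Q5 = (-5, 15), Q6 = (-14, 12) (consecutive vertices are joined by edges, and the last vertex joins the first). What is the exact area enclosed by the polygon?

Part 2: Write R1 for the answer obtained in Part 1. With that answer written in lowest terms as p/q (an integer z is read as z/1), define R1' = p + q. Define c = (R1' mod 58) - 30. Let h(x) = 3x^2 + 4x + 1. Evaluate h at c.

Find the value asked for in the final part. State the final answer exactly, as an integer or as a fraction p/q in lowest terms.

176

Part 1: cross terms: (-10*-23 - -14*9)=356, (-14*24 - 35*-23)=469, (35*20 - 21*24)=196, (21*15 - -5*20)=415, (-5*12 - -14*15)=150, (-14*9 - -10*12)=-6; twice the area = |1580| = 1580; area = 790; answer 790
Part 2: R1 = 790; threaded value p + q = 791; c = 7; 3*(7)^2 + 4*(7)^1 + 1 = (147) + (28) + (1) = 176; answer 176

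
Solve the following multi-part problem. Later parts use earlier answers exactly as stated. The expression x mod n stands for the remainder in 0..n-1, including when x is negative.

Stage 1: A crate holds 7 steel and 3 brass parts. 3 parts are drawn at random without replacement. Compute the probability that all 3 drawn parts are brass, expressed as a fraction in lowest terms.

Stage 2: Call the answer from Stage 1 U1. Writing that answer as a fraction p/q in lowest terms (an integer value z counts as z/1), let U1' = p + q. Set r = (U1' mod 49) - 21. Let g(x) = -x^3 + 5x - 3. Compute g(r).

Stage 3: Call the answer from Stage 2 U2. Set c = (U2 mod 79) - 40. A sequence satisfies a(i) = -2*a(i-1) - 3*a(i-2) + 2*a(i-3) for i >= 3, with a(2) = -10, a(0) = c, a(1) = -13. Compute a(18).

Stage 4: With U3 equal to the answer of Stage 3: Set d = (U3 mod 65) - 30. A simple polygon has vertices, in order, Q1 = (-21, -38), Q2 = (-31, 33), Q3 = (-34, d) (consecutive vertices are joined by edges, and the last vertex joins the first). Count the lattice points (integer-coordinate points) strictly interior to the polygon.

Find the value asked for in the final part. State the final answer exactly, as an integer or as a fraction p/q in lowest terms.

351

Stage 1: total draws C(10,3) = 120; favorable C(3,3) = 1; P = 1/120; answer 1/120
Stage 2: U1 = 1/120; threaded value p + q = 121; r = 2; -1*(2)^3 + 5*(2)^1 - 3 = (-8) + (10) + (-3) = -1; answer -1
Stage 3: U2 = -1; c = 38; a(3) = -2*(-10) - 3*(-13) + 2*(38) = 135; iterating: a(3)=135, a(4)=-266, a(5)=107, a(6)=854, a(7)=-2561, a(8)=2774, a(9)=3843, a(10)=-21130, a(11)=36279, a(12)=-1482, a(13)=-148133, a(14)=373270, a(15)=-305105, a(16)=-805866, a(17)=3273587, a(18)=-4739786; answer -4739786
Stage 4: U3 = -4739786; d = -16; cross terms: (-21*33 - -31*-38)=-1871, (-31*-16 - -34*33)=1618, (-34*-38 - -21*-16)=956; twice the area = |703| = 703; area = 703/2; boundary points = 1 + 1 + 1 = 3; strictly interior points = area - boundary/2 + 1 = 351; answer 351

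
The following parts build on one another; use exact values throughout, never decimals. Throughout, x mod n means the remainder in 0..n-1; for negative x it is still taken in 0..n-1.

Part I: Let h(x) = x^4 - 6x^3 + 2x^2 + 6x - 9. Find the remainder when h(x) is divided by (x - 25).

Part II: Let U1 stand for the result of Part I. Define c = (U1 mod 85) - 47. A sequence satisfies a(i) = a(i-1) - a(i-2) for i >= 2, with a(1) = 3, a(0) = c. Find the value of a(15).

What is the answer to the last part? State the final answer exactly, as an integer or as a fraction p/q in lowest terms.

Part I: remainder = value at the root: 1*(25)^4 - 6*(25)^3 + 2*(25)^2 + 6*(25)^1 - 9 = (390625) + (-93750) + (1250) + (150) + (-9) = 298266; answer 298266
Part II: U1 = 298266; c = -46; a(2) = 1*(3) - 1*(-46) = 49; iterating: a(2)=49, a(3)=46, a(4)=-3, a(5)=-49, a(6)=-46, a(7)=3, a(8)=49, a(9)=46, a(10)=-3, a(11)=-49, a(12)=-46, a(13)=3, a(14)=49, a(15)=46; answer 46

46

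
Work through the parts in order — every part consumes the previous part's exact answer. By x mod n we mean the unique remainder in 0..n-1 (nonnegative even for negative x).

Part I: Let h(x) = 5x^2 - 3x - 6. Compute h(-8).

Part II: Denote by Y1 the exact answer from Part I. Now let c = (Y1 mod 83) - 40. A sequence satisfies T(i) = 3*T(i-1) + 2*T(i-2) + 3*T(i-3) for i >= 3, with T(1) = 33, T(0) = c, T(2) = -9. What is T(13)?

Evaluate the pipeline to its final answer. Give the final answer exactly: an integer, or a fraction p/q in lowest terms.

-18821664

Part I: 5*(-8)^2 - 3*(-8)^1 - 6 = (320) + (24) + (-6) = 338; answer 338
Part II: Y1 = 338; c = -34; T(3) = 3*(-9) + 2*(33) + 3*(-34) = -63; iterating: T(3)=-63, T(4)=-108, T(5)=-477, T(6)=-1836, T(7)=-6786, T(8)=-25461, T(9)=-95463, T(10)=-357669, T(11)=-1340316, T(12)=-5022675, T(13)=-18821664; answer -18821664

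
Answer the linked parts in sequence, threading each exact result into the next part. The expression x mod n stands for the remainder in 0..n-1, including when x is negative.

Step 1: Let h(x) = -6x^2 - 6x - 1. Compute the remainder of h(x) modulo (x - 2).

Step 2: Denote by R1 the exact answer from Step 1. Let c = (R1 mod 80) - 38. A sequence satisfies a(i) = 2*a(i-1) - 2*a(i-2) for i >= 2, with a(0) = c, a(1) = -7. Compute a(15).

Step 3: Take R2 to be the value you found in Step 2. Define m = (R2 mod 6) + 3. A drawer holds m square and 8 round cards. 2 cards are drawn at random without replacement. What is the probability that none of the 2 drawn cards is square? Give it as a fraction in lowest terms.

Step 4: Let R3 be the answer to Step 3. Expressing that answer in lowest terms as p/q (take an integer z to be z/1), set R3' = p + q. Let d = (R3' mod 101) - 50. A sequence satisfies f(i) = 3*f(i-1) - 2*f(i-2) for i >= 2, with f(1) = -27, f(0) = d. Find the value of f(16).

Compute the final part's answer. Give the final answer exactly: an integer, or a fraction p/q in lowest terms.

262109

Step 1: remainder = value at the root: -6*(2)^2 - 6*(2)^1 - 1 = (-24) + (-12) + (-1) = -37; answer -37
Step 2: R1 = -37; c = 5; a(2) = 2*(-7) - 2*(5) = -24; iterating: a(2)=-24, a(3)=-34, a(4)=-20, a(5)=28, a(6)=96, a(7)=136, a(8)=80, a(9)=-112, a(10)=-384, a(11)=-544, a(12)=-320, a(13)=448, a(14)=1536, a(15)=2176; answer 2176
Step 3: R2 = 2176; m = 7; total draws C(15,2) = 105; favorable C(8,2) = 28; P = 4/15; answer 4/15
Step 4: R3 = 4/15; threaded value p + q = 19; d = -31; f(2) = 3*(-27) - 2*(-31) = -19; iterating: f(2)=-19, f(3)=-3, f(4)=29, f(5)=93, f(6)=221, f(7)=477, f(8)=989, f(9)=2013, f(10)=4061, f(11)=8157, f(12)=16349, f(13)=32733, f(14)=65501, f(15)=131037, f(16)=262109; answer 262109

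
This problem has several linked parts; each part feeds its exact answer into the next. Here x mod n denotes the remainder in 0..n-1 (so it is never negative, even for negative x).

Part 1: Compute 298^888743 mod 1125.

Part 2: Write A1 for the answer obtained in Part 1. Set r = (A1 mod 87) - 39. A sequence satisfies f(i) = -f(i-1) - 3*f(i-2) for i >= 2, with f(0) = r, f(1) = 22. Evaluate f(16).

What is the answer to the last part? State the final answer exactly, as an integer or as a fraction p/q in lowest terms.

Part 1: squarings mod 1125: 298^1=298, 298^2=1054, 298^4=541, 298^8=181, 298^16=136, 298^32=496, 298^64=766, 298^128=631, 298^256=1036, 298^512=46, 298^1024=991, 298^2048=1081, 298^4096=811, 298^8192=721, 298^16384=91, 298^32768=406, 298^65536=586, 298^131072=271, 298^262144=316, 298^524288=856; 298^888743 = 298^1 * 298^2 * 298^4 * 298^32 * 298^128 * 298^256 * 298^512 * 298^1024 * 298^2048 * 298^32768 * 298^65536 * 298^262144 * 298^524288 = 892 (mod 1125); answer 892
Part 2: A1 = 892; r = -17; f(2) = -1*(22) - 3*(-17) = 29; iterating: f(2)=29, f(3)=-95, f(4)=8, f(5)=277, f(6)=-301, f(7)=-530, f(8)=1433, f(9)=157, f(10)=-4456, f(11)=3985, f(12)=9383, f(13)=-21338, f(14)=-6811, f(15)=70825, f(16)=-50392; answer -50392

-50392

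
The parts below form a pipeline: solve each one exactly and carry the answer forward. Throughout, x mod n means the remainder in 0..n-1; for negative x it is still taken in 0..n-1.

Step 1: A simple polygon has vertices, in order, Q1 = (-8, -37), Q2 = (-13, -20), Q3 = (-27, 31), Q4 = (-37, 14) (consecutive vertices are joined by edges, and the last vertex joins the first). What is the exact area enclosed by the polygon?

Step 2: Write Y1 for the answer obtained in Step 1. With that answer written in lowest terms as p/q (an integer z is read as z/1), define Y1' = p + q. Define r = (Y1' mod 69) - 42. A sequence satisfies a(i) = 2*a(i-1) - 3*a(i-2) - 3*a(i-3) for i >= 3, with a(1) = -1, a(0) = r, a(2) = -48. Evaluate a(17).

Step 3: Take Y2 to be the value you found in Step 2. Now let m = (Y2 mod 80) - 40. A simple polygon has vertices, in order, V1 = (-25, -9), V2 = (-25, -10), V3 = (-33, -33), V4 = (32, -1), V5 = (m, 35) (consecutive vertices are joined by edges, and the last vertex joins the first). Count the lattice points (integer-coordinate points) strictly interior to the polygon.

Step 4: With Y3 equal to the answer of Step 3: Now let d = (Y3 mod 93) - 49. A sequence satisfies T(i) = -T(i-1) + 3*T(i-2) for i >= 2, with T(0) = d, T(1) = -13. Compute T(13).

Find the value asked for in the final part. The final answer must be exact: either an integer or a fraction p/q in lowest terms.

Step 1: cross terms: (-8*-20 - -13*-37)=-321, (-13*31 - -27*-20)=-943, (-27*14 - -37*31)=769, (-37*-37 - -8*14)=1481; twice the area = |986| = 986; area = 493; answer 493
Step 2: Y1 = 493; threaded value p + q = 494; r = -31; a(3) = 2*(-48) - 3*(-1) - 3*(-31) = 0; iterating: a(3)=0, a(4)=147, a(5)=438, a(6)=435, a(7)=-885, a(8)=-4389, a(9)=-7428, a(10)=966, a(11)=37383, a(12)=94152, a(13)=73257, a(14)=-248091, a(15)=-998409, a(16)=-1472316, a(17)=794868; answer 794868
Step 3: Y2 = 794868; m = 28; cross terms: (-25*-10 - -25*-9)=25, (-25*-33 - -33*-10)=495, (-33*-1 - 32*-33)=1089, (32*35 - 28*-1)=1148, (28*-9 - -25*35)=623; twice the area = |3380| = 3380; area = 1690; boundary points = 1 + 1 + 1 + 4 + 1 = 8; strictly interior points = area - boundary/2 + 1 = 1687; answer 1687
Step 4: Y3 = 1687; d = -36; T(2) = -1*(-13) + 3*(-36) = -95; iterating: T(2)=-95, T(3)=56, T(4)=-341, T(5)=509, T(6)=-1532, T(7)=3059, T(8)=-7655, T(9)=16832, T(10)=-39797, T(11)=90293, T(12)=-209684, T(13)=480563; answer 480563

480563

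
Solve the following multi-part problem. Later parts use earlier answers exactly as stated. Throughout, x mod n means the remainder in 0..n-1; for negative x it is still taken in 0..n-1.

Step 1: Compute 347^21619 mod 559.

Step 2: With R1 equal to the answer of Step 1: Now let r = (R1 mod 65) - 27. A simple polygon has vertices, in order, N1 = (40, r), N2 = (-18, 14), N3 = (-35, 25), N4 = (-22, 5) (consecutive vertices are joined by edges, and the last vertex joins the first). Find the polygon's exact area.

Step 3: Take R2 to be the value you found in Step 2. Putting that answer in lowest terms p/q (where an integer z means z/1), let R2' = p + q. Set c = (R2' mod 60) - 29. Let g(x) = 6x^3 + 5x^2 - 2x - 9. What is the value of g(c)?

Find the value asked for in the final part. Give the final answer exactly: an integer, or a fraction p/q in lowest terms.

Step 1: squarings mod 559: 347^1=347, 347^2=224, 347^4=425, 347^8=68, 347^16=152, 347^32=185, 347^64=126, 347^128=224, 347^256=425, 347^512=68, 347^1024=152, 347^2048=185, 347^4096=126, 347^8192=224, 347^16384=425; 347^21619 = 347^1 * 347^2 * 347^16 * 347^32 * 347^64 * 347^1024 * 347^4096 * 347^16384 = 334 (mod 559); answer 334
Step 2: R1 = 334; r = -18; cross terms: (40*14 - -18*-18)=236, (-18*25 - -35*14)=40, (-35*5 - -22*25)=375, (-22*-18 - 40*5)=196; twice the area = |847| = 847; area = 847/2; answer 847/2
Step 3: R2 = 847/2; threaded value p + q = 849; c = -20; 6*(-20)^3 + 5*(-20)^2 - 2*(-20)^1 - 9 = (-48000) + (2000) + (40) + (-9) = -45969; answer -45969

-45969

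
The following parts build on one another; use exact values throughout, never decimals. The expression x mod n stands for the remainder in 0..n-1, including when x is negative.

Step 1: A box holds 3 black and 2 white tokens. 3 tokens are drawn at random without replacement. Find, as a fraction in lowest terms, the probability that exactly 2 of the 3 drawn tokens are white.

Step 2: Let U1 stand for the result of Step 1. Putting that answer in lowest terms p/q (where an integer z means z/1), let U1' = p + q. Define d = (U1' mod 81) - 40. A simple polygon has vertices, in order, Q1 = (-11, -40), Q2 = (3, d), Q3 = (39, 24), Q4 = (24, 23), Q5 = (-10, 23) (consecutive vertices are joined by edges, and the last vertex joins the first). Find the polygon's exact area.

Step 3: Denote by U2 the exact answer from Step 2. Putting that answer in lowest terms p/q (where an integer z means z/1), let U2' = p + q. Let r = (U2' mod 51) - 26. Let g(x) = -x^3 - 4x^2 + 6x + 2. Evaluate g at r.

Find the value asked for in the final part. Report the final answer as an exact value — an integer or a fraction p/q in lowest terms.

Step 1: total draws C(5,3) = 10; favorable C(2,2)*C(3,1) = 3; P = 3/10; answer 3/10
Step 2: U1 = 3/10; threaded value p + q = 13; d = -27; cross terms: (-11*-27 - 3*-40)=417, (3*24 - 39*-27)=1125, (39*23 - 24*24)=321, (24*23 - -10*23)=782, (-10*-40 - -11*23)=653; twice the area = |3298| = 3298; area = 1649; answer 1649
Step 3: U2 = 1649; threaded value p + q = 1650; r = -8; -1*(-8)^3 - 4*(-8)^2 + 6*(-8)^1 + 2 = (512) + (-256) + (-48) + (2) = 210; answer 210

210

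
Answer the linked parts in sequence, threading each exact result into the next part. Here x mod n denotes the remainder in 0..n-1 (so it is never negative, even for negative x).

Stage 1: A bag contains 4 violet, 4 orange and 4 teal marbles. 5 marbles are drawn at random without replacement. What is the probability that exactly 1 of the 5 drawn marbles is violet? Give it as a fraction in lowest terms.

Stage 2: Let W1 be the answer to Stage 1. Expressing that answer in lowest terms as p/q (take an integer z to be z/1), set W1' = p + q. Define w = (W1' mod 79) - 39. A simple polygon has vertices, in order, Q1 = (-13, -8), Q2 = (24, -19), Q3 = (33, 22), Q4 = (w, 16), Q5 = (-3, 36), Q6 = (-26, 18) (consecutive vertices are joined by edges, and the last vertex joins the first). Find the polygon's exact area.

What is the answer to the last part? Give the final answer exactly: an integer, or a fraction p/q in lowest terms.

Stage 1: total draws C(12,5) = 792; favorable C(4,1)*C(8,4) = 280; P = 35/99; answer 35/99
Stage 2: W1 = 35/99; threaded value p + q = 134; w = 16; cross terms: (-13*-19 - 24*-8)=439, (24*22 - 33*-19)=1155, (33*16 - 16*22)=176, (16*36 - -3*16)=624, (-3*18 - -26*36)=882, (-26*-8 - -13*18)=442; twice the area = |3718| = 3718; area = 1859; answer 1859

1859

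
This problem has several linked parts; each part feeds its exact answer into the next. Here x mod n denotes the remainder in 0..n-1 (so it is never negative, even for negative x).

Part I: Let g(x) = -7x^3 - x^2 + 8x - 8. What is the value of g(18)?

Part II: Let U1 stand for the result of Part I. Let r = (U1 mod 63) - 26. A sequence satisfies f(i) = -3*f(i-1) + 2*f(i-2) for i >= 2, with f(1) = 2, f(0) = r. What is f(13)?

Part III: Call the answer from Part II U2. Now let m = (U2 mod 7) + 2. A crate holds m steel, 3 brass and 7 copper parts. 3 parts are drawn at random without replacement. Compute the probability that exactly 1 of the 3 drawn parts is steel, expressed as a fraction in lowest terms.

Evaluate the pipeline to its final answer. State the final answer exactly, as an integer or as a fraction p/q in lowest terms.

45/91

Part I: -7*(18)^3 - 1*(18)^2 + 8*(18)^1 - 8 = (-40824) + (-324) + (144) + (-8) = -41012; answer -41012
Part II: U1 = -41012; r = -25; f(2) = -3*(2) + 2*(-25) = -56; iterating: f(2)=-56, f(3)=172, f(4)=-628, f(5)=2228, f(6)=-7940, f(7)=28276, f(8)=-100708, f(9)=358676, f(10)=-1277444, f(11)=4549684, f(12)=-16203940, f(13)=57711188; answer 57711188
Part III: U2 = 57711188; m = 5; total draws C(15,3) = 455; favorable C(5,1)*C(10,2) = 225; P = 45/91; answer 45/91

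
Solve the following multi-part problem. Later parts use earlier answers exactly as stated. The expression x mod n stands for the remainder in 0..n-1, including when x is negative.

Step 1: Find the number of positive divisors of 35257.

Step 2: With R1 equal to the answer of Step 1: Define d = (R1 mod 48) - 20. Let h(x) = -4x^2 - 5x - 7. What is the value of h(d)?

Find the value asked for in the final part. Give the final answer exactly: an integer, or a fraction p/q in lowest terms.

Step 1: 35257 is prime, so its only divisors are 1 and 35257; count = 2; answer 2
Step 2: R1 = 2; d = -18; -4*(-18)^2 - 5*(-18)^1 - 7 = (-1296) + (90) + (-7) = -1213; answer -1213

-1213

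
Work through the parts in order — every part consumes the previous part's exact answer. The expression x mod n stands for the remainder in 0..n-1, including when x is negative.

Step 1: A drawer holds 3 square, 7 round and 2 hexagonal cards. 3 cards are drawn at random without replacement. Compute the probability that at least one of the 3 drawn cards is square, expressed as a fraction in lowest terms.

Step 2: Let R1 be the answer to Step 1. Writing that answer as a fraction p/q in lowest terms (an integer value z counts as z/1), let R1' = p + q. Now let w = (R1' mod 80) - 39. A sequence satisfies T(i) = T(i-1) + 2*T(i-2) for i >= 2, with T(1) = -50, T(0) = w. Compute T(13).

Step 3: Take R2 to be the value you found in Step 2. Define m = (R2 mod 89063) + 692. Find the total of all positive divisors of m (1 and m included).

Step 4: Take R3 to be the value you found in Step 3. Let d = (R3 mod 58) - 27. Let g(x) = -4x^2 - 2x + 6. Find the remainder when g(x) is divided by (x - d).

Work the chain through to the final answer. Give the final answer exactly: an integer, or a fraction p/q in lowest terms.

Step 1: total draws C(12,3) = 220; complement C(9,3) = 84; favorable 220 - 84 = 136; P = 34/55; answer 34/55
Step 2: R1 = 34/55; threaded value p + q = 89; w = -30; T(2) = 1*(-50) + 2*(-30) = -110; iterating: T(2)=-110, T(3)=-210, T(4)=-430, T(5)=-850, T(6)=-1710, T(7)=-3410, T(8)=-6830, T(9)=-13650, T(10)=-27310, T(11)=-54610, T(12)=-109230, T(13)=-218450; answer -218450
Step 3: R2 = -218450; m = 49431; 49431 = 3 * 16477; sigma = (1 + 3) * (1 + 16477) = 4 * 16478 = 65912; answer 65912
Step 4: R3 = 65912; d = -3; remainder = value at the root: -4*(-3)^2 - 2*(-3)^1 + 6 = (-36) + (6) + (6) = -24; answer -24

-24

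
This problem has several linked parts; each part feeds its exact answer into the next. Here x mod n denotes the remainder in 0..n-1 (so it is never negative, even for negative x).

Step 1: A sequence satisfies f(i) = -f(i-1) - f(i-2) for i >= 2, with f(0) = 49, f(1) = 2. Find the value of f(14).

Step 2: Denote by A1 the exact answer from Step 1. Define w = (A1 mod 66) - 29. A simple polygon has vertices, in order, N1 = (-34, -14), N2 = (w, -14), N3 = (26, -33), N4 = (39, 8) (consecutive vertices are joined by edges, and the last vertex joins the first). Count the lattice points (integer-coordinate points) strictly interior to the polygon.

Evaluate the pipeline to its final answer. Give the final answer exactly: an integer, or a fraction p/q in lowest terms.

1153

Step 1: f(2) = -1*(2) - 1*(49) = -51; iterating: f(2)=-51, f(3)=49, f(4)=2, f(5)=-51, f(6)=49, f(7)=2, f(8)=-51, f(9)=49, f(10)=2, f(11)=-51, f(12)=49, f(13)=2, f(14)=-51; answer -51
Step 2: A1 = -51; w = -14; cross terms: (-34*-14 - -14*-14)=280, (-14*-33 - 26*-14)=826, (26*8 - 39*-33)=1495, (39*-14 - -34*8)=-274; twice the area = |2327| = 2327; area = 2327/2; boundary points = 20 + 1 + 1 + 1 = 23; strictly interior points = area - boundary/2 + 1 = 1153; answer 1153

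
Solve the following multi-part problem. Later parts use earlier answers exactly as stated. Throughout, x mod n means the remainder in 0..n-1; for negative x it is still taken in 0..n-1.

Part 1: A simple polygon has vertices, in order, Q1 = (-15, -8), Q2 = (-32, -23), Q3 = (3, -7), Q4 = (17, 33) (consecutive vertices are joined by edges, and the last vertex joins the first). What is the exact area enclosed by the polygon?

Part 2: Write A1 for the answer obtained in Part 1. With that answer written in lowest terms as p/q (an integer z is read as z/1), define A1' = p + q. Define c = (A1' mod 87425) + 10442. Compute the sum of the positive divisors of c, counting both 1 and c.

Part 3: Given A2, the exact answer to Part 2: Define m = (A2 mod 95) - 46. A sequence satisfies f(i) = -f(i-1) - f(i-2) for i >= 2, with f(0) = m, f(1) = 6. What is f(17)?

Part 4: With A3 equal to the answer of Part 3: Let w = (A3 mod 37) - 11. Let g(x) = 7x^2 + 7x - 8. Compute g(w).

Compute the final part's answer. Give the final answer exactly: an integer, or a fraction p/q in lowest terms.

286

Part 1: cross terms: (-15*-23 - -32*-8)=89, (-32*-7 - 3*-23)=293, (3*33 - 17*-7)=218, (17*-8 - -15*33)=359; twice the area = |959| = 959; area = 959/2; answer 959/2
Part 2: A1 = 959/2; threaded value p + q = 961; c = 11403; 11403 = 3^2 * 7 * 181; sigma = (1 + 3 + 9) * (1 + 7) * (1 + 181) = 13 * 8 * 182 = 18928; answer 18928
Part 3: A2 = 18928; m = -23; f(2) = -1*(6) - 1*(-23) = 17; iterating: f(2)=17, f(3)=-23, f(4)=6, f(5)=17, f(6)=-23, f(7)=6, f(8)=17, f(9)=-23, f(10)=6, f(11)=17, f(12)=-23, f(13)=6, f(14)=17, f(15)=-23, f(16)=6, f(17)=17; answer 17
Part 4: A3 = 17; w = 6; 7*(6)^2 + 7*(6)^1 - 8 = (252) + (42) + (-8) = 286; answer 286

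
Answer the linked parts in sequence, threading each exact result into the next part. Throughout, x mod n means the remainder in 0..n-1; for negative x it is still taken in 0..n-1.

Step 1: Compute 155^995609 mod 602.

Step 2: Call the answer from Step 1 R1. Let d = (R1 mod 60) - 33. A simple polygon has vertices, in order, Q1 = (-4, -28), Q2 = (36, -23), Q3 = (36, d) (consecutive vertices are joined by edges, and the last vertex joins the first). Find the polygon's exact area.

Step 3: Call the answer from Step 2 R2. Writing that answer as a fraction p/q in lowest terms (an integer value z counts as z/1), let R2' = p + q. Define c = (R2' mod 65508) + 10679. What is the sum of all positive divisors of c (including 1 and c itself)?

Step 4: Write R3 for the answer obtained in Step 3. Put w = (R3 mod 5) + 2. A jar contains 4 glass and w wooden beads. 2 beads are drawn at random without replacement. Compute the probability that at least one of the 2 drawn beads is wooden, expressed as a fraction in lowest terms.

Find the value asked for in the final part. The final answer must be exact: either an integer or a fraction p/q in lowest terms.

5/6

Step 1: squarings mod 602: 155^1=155, 155^2=547, 155^4=15, 155^8=225, 155^16=57, 155^32=239, 155^64=533, 155^128=547, 155^256=15, 155^512=225, 155^1024=57, 155^2048=239, 155^4096=533, 155^8192=547, 155^16384=15, 155^32768=225, 155^65536=57, 155^131072=239, 155^262144=533, 155^524288=547; 155^995609 = 155^1 * 155^8 * 155^16 * 155^256 * 155^4096 * 155^8192 * 155^65536 * 155^131072 * 155^262144 * 155^524288 = 435 (mod 602); answer 435
Step 2: R1 = 435; d = -18; cross terms: (-4*-23 - 36*-28)=1100, (36*-18 - 36*-23)=180, (36*-28 - -4*-18)=-1080; twice the area = |200| = 200; area = 100; answer 100
Step 3: R2 = 100; threaded value p + q = 101; c = 10780; 10780 = 2^2 * 5 * 7^2 * 11; sigma = (1 + 2 + 4) * (1 + 5) * (1 + 7 + 49) * (1 + 11) = 7 * 6 * 57 * 12 = 28728; answer 28728
Step 4: R3 = 28728; w = 5; total draws C(9,2) = 36; complement C(4,2) = 6; favorable 36 - 6 = 30; P = 5/6; answer 5/6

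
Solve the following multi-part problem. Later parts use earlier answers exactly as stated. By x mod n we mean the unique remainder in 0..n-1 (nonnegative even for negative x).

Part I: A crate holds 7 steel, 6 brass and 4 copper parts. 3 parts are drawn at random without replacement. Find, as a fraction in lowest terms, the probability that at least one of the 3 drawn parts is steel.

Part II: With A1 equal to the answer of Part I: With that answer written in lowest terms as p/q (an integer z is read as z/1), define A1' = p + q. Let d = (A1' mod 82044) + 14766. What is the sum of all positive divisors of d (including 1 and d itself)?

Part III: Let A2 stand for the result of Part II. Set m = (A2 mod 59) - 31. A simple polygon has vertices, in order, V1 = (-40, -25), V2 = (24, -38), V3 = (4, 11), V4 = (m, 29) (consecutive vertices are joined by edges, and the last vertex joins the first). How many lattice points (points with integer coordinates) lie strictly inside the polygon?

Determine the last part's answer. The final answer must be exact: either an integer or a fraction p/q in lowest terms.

1598

Part I: total draws C(17,3) = 680; complement C(10,3) = 120; favorable 680 - 120 = 560; P = 14/17; answer 14/17
Part II: A1 = 14/17; threaded value p + q = 31; d = 14797; 14797 is prime, so its only divisors are 1 and 14797; sigma = 1 + 14797 = 14798; answer 14798
Part III: A2 = 14798; m = 17; cross terms: (-40*-38 - 24*-25)=2120, (24*11 - 4*-38)=416, (4*29 - 17*11)=-71, (17*-25 - -40*29)=735; twice the area = |3200| = 3200; area = 1600; boundary points = 1 + 1 + 1 + 3 = 6; strictly interior points = area - boundary/2 + 1 = 1598; answer 1598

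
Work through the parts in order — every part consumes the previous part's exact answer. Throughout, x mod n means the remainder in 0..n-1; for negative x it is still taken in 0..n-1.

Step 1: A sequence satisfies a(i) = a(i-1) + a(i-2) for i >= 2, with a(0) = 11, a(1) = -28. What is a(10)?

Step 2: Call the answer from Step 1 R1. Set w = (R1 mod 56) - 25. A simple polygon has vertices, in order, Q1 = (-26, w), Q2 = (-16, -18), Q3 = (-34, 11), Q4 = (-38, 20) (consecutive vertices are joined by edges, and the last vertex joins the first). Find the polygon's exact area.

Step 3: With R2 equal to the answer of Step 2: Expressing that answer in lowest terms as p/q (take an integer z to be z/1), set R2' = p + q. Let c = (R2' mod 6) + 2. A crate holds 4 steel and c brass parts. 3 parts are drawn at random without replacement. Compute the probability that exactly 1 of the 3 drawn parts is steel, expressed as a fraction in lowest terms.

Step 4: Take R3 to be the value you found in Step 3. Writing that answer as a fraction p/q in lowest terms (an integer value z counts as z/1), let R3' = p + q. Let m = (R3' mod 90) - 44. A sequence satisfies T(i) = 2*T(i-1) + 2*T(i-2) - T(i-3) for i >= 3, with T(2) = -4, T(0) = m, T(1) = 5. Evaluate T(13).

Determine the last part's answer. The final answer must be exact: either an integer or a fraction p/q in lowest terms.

Step 1: a(2) = 1*(-28) + 1*(11) = -17; iterating: a(2)=-17, a(3)=-45, a(4)=-62, a(5)=-107, a(6)=-169, a(7)=-276, a(8)=-445, a(9)=-721, a(10)=-1166; answer -1166
Step 2: R1 = -1166; w = -15; cross terms: (-26*-18 - -16*-15)=228, (-16*11 - -34*-18)=-788, (-34*20 - -38*11)=-262, (-38*-15 - -26*20)=1090; twice the area = |268| = 268; area = 134; answer 134
Step 3: R2 = 134; threaded value p + q = 135; c = 5; total draws C(9,3) = 84; favorable C(4,1)*C(5,2) = 40; P = 10/21; answer 10/21
Step 4: R3 = 10/21; threaded value p + q = 31; m = -13; T(3) = 2*(-4) + 2*(5) - 1*(-13) = 15; iterating: T(3)=15, T(4)=17, T(5)=68, T(6)=155, T(7)=429, T(8)=1100, T(9)=2903, T(10)=7577, T(11)=19860, T(12)=51971, T(13)=136085; answer 136085

136085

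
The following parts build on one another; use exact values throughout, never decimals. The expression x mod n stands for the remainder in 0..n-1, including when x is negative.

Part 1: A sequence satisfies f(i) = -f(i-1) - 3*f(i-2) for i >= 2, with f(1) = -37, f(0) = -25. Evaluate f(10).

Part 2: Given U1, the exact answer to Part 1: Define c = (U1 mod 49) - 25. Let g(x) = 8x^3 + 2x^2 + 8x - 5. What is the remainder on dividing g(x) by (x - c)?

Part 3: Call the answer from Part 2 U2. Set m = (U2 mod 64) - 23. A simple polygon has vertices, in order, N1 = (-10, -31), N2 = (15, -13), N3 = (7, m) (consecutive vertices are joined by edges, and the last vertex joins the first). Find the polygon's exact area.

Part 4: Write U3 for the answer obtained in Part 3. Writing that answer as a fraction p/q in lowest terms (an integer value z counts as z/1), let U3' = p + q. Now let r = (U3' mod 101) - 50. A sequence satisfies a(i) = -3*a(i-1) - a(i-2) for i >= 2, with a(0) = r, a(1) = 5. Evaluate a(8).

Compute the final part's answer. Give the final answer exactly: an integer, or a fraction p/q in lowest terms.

-8705

Part 1: f(2) = -1*(-37) - 3*(-25) = 112; iterating: f(2)=112, f(3)=-1, f(4)=-335, f(5)=338, f(6)=667, f(7)=-1681, f(8)=-320, f(9)=5363, f(10)=-4403; answer -4403
Part 2: U1 = -4403; c = -18; remainder = value at the root: 8*(-18)^3 + 2*(-18)^2 + 8*(-18)^1 - 5 = (-46656) + (648) + (-144) + (-5) = -46157; answer -46157
Part 3: U2 = -46157; m = 28; cross terms: (-10*-13 - 15*-31)=595, (15*28 - 7*-13)=511, (7*-31 - -10*28)=63; twice the area = |1169| = 1169; area = 1169/2; answer 1169/2
Part 4: U3 = 1169/2; threaded value p + q = 1171; r = 10; a(2) = -3*(5) - 1*(10) = -25; iterating: a(2)=-25, a(3)=70, a(4)=-185, a(5)=485, a(6)=-1270, a(7)=3325, a(8)=-8705; answer -8705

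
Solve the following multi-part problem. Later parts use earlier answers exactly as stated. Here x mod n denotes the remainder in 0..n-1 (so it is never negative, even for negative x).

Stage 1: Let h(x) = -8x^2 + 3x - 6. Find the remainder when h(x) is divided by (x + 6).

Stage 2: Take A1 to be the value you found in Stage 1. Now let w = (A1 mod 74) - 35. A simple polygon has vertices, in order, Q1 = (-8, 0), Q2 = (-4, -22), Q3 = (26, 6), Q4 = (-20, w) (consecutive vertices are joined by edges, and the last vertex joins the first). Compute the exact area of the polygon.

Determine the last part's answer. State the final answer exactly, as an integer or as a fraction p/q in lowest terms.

813

Stage 1: remainder = value at the root: -8*(-6)^2 + 3*(-6)^1 - 6 = (-288) + (-18) + (-6) = -312; answer -312
Stage 2: A1 = -312; w = 23; cross terms: (-8*-22 - -4*0)=176, (-4*6 - 26*-22)=548, (26*23 - -20*6)=718, (-20*0 - -8*23)=184; twice the area = |1626| = 1626; area = 813; answer 813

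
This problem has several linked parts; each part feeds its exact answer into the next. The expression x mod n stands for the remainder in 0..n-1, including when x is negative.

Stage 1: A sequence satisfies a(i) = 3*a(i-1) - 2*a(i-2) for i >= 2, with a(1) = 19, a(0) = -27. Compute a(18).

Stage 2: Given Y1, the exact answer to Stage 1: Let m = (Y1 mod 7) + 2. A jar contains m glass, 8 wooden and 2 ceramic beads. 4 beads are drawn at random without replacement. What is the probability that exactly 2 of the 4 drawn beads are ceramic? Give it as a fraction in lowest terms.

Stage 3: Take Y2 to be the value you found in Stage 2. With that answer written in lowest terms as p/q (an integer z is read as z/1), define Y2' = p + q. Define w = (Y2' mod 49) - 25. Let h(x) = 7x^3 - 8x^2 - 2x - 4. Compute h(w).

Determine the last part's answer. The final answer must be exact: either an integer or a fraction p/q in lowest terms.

Stage 1: a(2) = 3*(19) - 2*(-27) = 111; iterating: a(2)=111, a(3)=295, a(4)=663, a(5)=1399, a(6)=2871, a(7)=5815, a(8)=11703, a(9)=23479, a(10)=47031, a(11)=94135, a(12)=188343, a(13)=376759, a(14)=753591, a(15)=1507255, a(16)=3014583, a(17)=6029239, a(18)=12058551; answer 12058551
Stage 2: Y1 = 12058551; m = 3; total draws C(13,4) = 715; favorable C(2,2)*C(11,2) = 55; P = 1/13; answer 1/13
Stage 3: Y2 = 1/13; threaded value p + q = 14; w = -11; 7*(-11)^3 - 8*(-11)^2 - 2*(-11)^1 - 4 = (-9317) + (-968) + (22) + (-4) = -10267; answer -10267

-10267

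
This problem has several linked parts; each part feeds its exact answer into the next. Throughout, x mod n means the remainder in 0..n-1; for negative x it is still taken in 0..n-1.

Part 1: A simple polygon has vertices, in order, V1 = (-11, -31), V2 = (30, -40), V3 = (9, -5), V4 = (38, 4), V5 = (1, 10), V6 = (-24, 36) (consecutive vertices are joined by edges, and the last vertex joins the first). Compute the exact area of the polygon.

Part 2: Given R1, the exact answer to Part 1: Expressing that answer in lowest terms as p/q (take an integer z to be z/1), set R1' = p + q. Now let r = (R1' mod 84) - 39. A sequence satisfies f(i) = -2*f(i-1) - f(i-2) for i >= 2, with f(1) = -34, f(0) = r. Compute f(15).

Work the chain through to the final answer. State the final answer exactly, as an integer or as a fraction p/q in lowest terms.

-552

Part 1: cross terms: (-11*-40 - 30*-31)=1370, (30*-5 - 9*-40)=210, (9*4 - 38*-5)=226, (38*10 - 1*4)=376, (1*36 - -24*10)=276, (-24*-31 - -11*36)=1140; twice the area = |3598| = 3598; area = 1799; answer 1799
Part 2: R1 = 1799; threaded value p + q = 1800; r = -3; f(2) = -2*(-34) - 1*(-3) = 71; iterating: f(2)=71, f(3)=-108, f(4)=145, f(5)=-182, f(6)=219, f(7)=-256, f(8)=293, f(9)=-330, f(10)=367, f(11)=-404, f(12)=441, f(13)=-478, f(14)=515, f(15)=-552; answer -552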